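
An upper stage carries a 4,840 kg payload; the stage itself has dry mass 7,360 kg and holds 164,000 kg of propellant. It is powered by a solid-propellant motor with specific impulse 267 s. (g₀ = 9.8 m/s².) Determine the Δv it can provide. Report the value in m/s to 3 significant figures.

v_e = Isp · g₀ = 267 × 9.8 = 2616.6 m/s.
m₀ = payload + dry + propellant = 4,840 + 7,360 + 164,000 = 176,200 kg.
m_f = payload + dry = 4,840 + 7,360 = 12,200 kg.
Rocket equation: Δv = v_e · ln(m₀/m_f) = 2616.6 × ln(14.44) = 2616.6 × 2.6702 ≈ 6986.8 m/s.

Δv ≈ 6990 m/s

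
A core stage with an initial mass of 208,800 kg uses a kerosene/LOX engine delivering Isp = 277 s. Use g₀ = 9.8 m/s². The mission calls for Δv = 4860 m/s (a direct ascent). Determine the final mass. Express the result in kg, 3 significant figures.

v_e = Isp · g₀ = 277 × 9.8 = 2714.6 m/s.
Using Δv = v_e ln(m₀/m_f): m₀/m_f = exp(Δv / v_e) = exp(4860 / 2714.6) = exp(1.7903) = 5.9914.
m_f = m₀ / 5.9914 = 208,800 / 5.9914 = 34,850 kg.

final mass ≈ 34900 kg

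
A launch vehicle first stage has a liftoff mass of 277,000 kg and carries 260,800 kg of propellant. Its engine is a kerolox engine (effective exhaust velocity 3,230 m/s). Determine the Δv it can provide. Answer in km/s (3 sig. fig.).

Δv ≈ 9.17 km/s

m_f = m₀ − m_prop = 277,000 − 260,800 = 16,200 kg.
Using Δv = v_e ln(m₀/m_f): Δv = v_e · ln(m₀/m_f) = 3230.0 × ln(17.1) = 3230.0 × 2.8390 ≈ 9170.0 m/s.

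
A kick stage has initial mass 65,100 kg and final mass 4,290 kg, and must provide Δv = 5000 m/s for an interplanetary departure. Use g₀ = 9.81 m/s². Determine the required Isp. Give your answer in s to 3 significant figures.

Isp ≈ 187 s

ln(m₀/m_f) = ln(65100/4290) = ln(15.17) = 2.7196.
v_e = Δv / ln(m₀/m_f) = 5000 / 2.7196 = 1838.5 m/s.
Isp = v_e / g₀ = 1838.5 / 9.81 = 187.4 s.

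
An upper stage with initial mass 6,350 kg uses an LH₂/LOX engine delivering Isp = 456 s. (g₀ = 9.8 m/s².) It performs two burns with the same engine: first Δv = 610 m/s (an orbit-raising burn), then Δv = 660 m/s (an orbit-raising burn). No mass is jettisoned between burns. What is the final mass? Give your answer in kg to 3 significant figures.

v_e = Isp · g₀ = 456 × 9.8 = 4468.8 m/s.
After the first burn: m = 6350 × exp(−610/4468.8) = 6350 × 0.87240 = 5,539.74 kg.
After the second burn: m = 5,539.74 × exp(−660/4468.8) = 5,539.74 × 0.86270 = 4,779.13 kg.

final mass ≈ 4780 kg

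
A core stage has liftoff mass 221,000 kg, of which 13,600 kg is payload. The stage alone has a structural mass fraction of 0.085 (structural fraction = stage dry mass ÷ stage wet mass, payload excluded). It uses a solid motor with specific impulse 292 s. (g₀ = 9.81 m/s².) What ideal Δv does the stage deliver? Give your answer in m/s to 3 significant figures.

Stage wet mass = m₀ − payload = 221,000 − 13,600 = 207,400 kg.
Stage dry mass = ε × stage wet mass = 0.085 × 207,400 = 17,629 kg.
Burnout mass m_f = stage dry + payload = 17,629 + 13,600 = 31,229 kg.
v_e = Isp · g₀ = 292 × 9.81 = 2864.5 m/s.
By the Tsiolkovsky rocket equation, Δv = v_e · ln(221,000/31,229) = 2864.5 × ln(7.077) = 2864.5 × 1.9568 ≈ 5605 m/s.

Δv ≈ 5610 m/s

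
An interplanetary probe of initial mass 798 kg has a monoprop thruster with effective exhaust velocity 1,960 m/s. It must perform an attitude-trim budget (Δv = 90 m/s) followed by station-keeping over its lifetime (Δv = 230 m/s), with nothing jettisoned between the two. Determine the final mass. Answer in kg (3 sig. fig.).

final mass ≈ 678 kg

After the first burn: m = 798 × exp(−90/1960.0) = 798 × 0.95512 = 762.186 kg.
After the second burn: m = 762.186 × exp(−230/1960.0) = 762.186 × 0.88928 = 677.797 kg.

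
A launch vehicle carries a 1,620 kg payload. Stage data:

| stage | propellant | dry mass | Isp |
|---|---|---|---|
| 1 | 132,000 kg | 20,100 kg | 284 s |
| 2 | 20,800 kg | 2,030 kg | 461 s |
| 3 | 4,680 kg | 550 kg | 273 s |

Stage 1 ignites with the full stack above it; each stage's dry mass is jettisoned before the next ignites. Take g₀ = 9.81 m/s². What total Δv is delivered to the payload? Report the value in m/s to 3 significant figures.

Ignition mass of stage 1 = 132,000+20,100 + 20,800+2,030 + 4,680+550 + 1,620 = 181,780 kg.
Stage 1: m₀ = 181,780 kg, m_f = 181,780 − 132,000 = 49,780 kg; Δv = 284×9.81×ln(3.652) = 2786.0×1.2952 ≈ 3608 m/s.
Stage 2: m₀ = 29,680 kg, m_f = 29,680 − 20,800 = 8,880 kg; Δv = 461×9.81×ln(3.342) = 4522.4×1.2067 ≈ 5457 m/s.
Stage 3: m₀ = 6,850 kg, m_f = 6,850 − 4,680 = 2,170 kg; Δv = 273×9.81×ln(3.157) = 2678.1×1.1495 ≈ 3079 m/s.
Total Δv = 3608 + 5457 + 3079 = 12144 m/s.

Δv ≈ 12100 m/s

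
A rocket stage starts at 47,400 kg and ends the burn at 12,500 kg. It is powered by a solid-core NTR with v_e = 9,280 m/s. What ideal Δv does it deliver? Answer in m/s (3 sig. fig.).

Δv ≈ 12400 m/s

Δv = v_e · ln(m₀/m_f) = 9280.0 × ln(3.792) = 9280.0 × 1.3329 ≈ 12369.3 m/s.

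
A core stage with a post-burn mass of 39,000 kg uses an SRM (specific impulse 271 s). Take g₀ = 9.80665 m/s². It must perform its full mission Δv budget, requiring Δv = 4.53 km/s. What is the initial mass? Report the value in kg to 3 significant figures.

initial mass ≈ 214000 kg

v_e = Isp · g₀ = 271 × 9.80665 = 2657.6 m/s.
m₀/m_f = exp(Δv / v_e) = exp(4530 / 2657.6) = exp(1.7045) = 5.4989.
m₀ = m_f × 5.4989 = 39,000 × 5.4989 = 214,457 kg.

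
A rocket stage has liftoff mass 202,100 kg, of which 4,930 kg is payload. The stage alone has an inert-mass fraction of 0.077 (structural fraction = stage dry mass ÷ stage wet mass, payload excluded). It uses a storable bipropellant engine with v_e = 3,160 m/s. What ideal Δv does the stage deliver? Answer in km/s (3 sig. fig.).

Stage wet mass = m₀ − payload = 202,100 − 4,930 = 197,170 kg.
Stage dry mass = ε × stage wet mass = 0.077 × 197,170 = 15,182.1 kg.
Burnout mass m_f = stage dry + payload = 15,182.1 + 4,930 = 20,112.1 kg.
Δv = v_e · ln(202,100/20,112.1) = 3160.0 × ln(10.05) = 3160.0 × 2.3074 ≈ 7292 m/s.

Δv ≈ 7.29 km/s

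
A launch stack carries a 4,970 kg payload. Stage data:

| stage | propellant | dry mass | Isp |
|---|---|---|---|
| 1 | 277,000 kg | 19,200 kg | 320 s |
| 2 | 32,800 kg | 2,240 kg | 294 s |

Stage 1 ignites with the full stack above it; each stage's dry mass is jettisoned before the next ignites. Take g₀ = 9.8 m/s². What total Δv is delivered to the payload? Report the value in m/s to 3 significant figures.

Δv ≈ 10400 m/s

Ignition mass of stage 1 = 277,000+19,200 + 32,800+2,240 + 4,970 = 336,210 kg.
Stage 1: m₀ = 336,210 kg, m_f = 336,210 − 277,000 = 59,210 kg; Δv = 320×9.8×ln(5.678) = 3136.0×1.7366 ≈ 5446 m/s.
Stage 2: m₀ = 40,010 kg, m_f = 40,010 − 32,800 = 7,210 kg; Δv = 294×9.8×ln(5.549) = 2881.2×1.7137 ≈ 4937 m/s.
Total Δv = 5446 + 4937 = 10383 m/s.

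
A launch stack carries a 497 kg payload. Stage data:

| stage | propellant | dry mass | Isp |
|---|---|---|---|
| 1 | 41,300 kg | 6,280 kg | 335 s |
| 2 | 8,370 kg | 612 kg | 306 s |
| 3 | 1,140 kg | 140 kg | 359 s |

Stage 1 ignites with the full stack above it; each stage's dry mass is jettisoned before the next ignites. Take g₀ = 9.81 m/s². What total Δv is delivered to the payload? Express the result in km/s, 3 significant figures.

Ignition mass of stage 1 = 41,300+6,280 + 8,370+612 + 1,140+140 + 497 = 58,339 kg.
Stage 1: m₀ = 58,339 kg, m_f = 58,339 − 41,300 = 17,039 kg; Δv = 335×9.81×ln(3.424) = 3286.4×1.2308 ≈ 4045 m/s.
Stage 2: m₀ = 10,759 kg, m_f = 10,759 − 8,370 = 2,389 kg; Δv = 306×9.81×ln(4.504) = 3001.9×1.5049 ≈ 4517 m/s.
Stage 3: m₀ = 1,777 kg, m_f = 1,777 − 1,140 = 637 kg; Δv = 359×9.81×ln(2.79) = 3521.8×1.0259 ≈ 3613 m/s.
Total Δv = 4045 + 4517 + 3613 = 12175 m/s.

Δv ≈ 12.2 km/s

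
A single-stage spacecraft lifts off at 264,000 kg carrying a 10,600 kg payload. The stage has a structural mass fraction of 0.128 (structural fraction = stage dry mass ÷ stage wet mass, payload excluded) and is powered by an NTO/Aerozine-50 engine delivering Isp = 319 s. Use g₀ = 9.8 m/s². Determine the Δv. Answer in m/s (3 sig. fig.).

Δv ≈ 5670 m/s

Stage wet mass = m₀ − payload = 264,000 − 10,600 = 253,400 kg.
Stage dry mass = ε × stage wet mass = 0.128 × 253,400 = 32,435.2 kg.
Burnout mass m_f = stage dry + payload = 32,435.2 + 10,600 = 43,035.2 kg.
v_e = Isp · g₀ = 319 × 9.8 = 3126.2 m/s.
Using Δv = v_e ln(m₀/m_f): Δv = v_e · ln(264,000/43,035.2) = 3126.2 × ln(6.135) = 3126.2 × 1.8139 ≈ 5671 m/s.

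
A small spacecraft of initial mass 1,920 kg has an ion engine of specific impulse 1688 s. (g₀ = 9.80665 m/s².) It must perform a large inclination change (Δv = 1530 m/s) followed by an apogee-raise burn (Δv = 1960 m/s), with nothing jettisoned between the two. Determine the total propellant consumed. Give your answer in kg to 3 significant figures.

v_e = Isp · g₀ = 1688 × 9.80665 = 16553.6 m/s.
After the first burn: m = 1920 × exp(−1530/16553.6) = 1920 × 0.91172 = 1,750.5 kg.
After the second burn: m = 1,750.5 × exp(−1960/16553.6) = 1,750.5 × 0.88834 = 1,555.04 kg.
Total propellant = m₀ − m_final = 1920 − 1,555.04 = 364.96 kg.

total propellant consumed ≈ 365 kg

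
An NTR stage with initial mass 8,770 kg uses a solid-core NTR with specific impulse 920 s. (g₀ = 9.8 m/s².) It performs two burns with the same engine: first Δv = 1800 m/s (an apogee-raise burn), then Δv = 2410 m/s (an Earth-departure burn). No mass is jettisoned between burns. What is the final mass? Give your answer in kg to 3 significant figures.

final mass ≈ 5500 kg

v_e = Isp · g₀ = 920 × 9.8 = 9016.0 m/s.
After the first burn: m = 8770 × exp(−1800/9016.0) = 8770 × 0.81902 = 7,182.81 kg.
After the second burn: m = 7,182.81 × exp(−2410/9016.0) = 7,182.81 × 0.76544 = 5,498.01 kg.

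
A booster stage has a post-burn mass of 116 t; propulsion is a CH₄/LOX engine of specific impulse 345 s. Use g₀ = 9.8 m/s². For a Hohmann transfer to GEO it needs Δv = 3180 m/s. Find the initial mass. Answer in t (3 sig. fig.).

initial mass ≈ 297 t

v_e = Isp · g₀ = 345 × 9.8 = 3381.0 m/s.
m₀/m_f = exp(Δv / v_e) = exp(3180 / 3381.0) = exp(0.9406) = 2.5614.
m₀ = m_f × 2.5614 = 116 × 2.5614 = 297.122 t.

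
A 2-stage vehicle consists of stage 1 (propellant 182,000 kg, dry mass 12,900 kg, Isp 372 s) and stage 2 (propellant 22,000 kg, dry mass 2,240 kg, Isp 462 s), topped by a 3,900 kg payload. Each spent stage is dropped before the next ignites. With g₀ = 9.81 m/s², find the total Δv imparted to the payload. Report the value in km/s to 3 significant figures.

Ignition mass of stage 1 = 182,000+12,900 + 22,000+2,240 + 3,900 = 223,040 kg.
Stage 1: m₀ = 223,040 kg, m_f = 223,040 − 182,000 = 41,040 kg; Δv = 372×9.81×ln(5.435) = 3649.3×1.6928 ≈ 6178 m/s.
Stage 2: m₀ = 28,140 kg, m_f = 28,140 − 22,000 = 6,140 kg; Δv = 462×9.81×ln(4.583) = 4532.2×1.5224 ≈ 6900 m/s.
Total Δv = 6178 + 6900 = 13078 m/s.

Δv ≈ 13.1 km/s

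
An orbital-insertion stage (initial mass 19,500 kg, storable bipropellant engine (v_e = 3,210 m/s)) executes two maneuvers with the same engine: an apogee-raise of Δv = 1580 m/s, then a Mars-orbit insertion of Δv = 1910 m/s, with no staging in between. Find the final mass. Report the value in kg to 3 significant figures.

After the first burn: m = 19500 × exp(−1580/3210.0) = 19500 × 0.61127 = 11,919.8 kg.
After the second burn: m = 11,919.8 × exp(−1910/3210.0) = 11,919.8 × 0.55155 = 6,574.37 kg.

final mass ≈ 6570 kg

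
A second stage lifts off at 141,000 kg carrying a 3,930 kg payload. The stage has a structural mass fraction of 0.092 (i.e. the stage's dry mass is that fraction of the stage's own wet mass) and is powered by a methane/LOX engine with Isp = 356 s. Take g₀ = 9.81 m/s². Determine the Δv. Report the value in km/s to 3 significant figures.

Δv ≈ 7.48 km/s

Stage wet mass = m₀ − payload = 141,000 − 3,930 = 137,070 kg.
Stage dry mass = ε × stage wet mass = 0.092 × 137,070 = 12,610.4 kg.
Burnout mass m_f = stage dry + payload = 12,610.4 + 3,930 = 16,540.4 kg.
v_e = Isp · g₀ = 356 × 9.81 = 3492.4 m/s.
From the ideal rocket equation, Δv = v_e · ln(141,000/16,540.4) = 3492.4 × ln(8.525) = 3492.4 × 2.1430 ≈ 7484 m/s.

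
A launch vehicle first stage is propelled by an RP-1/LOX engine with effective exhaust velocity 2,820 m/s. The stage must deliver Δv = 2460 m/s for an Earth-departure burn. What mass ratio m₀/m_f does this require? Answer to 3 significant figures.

By the Tsiolkovsky rocket equation, m₀/m_f = exp(Δv / v_e) = exp(2460 / 2820.0) = exp(0.8723) = 2.3925.

mass ratio ≈ 2.39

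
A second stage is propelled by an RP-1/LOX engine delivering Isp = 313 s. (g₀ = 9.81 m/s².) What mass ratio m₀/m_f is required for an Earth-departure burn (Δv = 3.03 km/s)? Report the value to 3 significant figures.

v_e = Isp · g₀ = 313 × 9.81 = 3070.5 m/s.
By the Tsiolkovsky rocket equation, m₀/m_f = exp(Δv / v_e) = exp(3030 / 3070.5) = exp(0.9868) = 2.6826.

mass ratio ≈ 2.68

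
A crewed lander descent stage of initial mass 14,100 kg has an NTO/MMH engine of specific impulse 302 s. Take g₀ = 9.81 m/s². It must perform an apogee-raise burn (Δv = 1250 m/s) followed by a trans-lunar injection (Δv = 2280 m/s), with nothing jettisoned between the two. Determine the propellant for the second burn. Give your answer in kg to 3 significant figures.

propellant for the second burn ≈ 4960 kg

v_e = Isp · g₀ = 302 × 9.81 = 2962.6 m/s.
After the first burn: m = 14100 × exp(−1250/2962.6) = 14100 × 0.65578 = 9,246.5 kg.
After the second burn: m = 9,246.5 × exp(−2280/2962.6) = 9,246.5 × 0.46320 = 4,282.98 kg.
Second-burn propellant = 9,246.5 − 4,282.98 = 4,963.52 kg.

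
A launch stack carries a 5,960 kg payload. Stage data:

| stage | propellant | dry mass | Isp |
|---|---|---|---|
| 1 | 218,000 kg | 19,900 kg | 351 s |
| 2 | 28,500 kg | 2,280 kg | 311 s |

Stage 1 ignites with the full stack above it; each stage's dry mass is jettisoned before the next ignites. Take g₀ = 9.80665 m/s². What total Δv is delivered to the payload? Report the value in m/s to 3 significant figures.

Δv ≈ 9990 m/s

Ignition mass of stage 1 = 218,000+19,900 + 28,500+2,280 + 5,960 = 274,640 kg.
Stage 1: m₀ = 274,640 kg, m_f = 274,640 − 218,000 = 56,640 kg; Δv = 351×9.80665×ln(4.849) = 3442.1×1.5787 ≈ 5434 m/s.
Stage 2: m₀ = 36,740 kg, m_f = 36,740 − 28,500 = 8,240 kg; Δv = 311×9.80665×ln(4.459) = 3049.9×1.4949 ≈ 4559 m/s.
Total Δv = 5434 + 4559 = 9993 m/s.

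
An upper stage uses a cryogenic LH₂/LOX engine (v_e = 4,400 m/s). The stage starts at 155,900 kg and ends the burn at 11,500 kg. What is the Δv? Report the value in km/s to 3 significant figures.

Rocket equation: Δv = v_e · ln(m₀/m_f) = 4400.0 × ln(13.56) = 4400.0 × 2.6069 ≈ 11470.2 m/s.

Δv ≈ 11.5 km/s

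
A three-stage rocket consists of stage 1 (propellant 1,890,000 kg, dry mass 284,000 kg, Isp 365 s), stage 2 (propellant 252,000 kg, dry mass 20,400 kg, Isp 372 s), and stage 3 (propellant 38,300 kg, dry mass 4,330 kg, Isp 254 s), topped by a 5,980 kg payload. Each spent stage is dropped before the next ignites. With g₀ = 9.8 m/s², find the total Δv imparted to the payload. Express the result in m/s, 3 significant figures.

Ignition mass of stage 1 = 1,890,000+284,000 + 252,000+20,400 + 38,300+4,330 + 5,980 = 2,495,010 kg.
Stage 1: m₀ = 2,495,010 kg, m_f = 2,495,010 − 1,890,000 = 605,010 kg; Δv = 365×9.8×ln(4.124) = 3577.0×1.4168 ≈ 5068 m/s.
Stage 2: m₀ = 321,010 kg, m_f = 321,010 − 252,000 = 69,010 kg; Δv = 372×9.8×ln(4.652) = 3645.6×1.5372 ≈ 5604 m/s.
Stage 3: m₀ = 48,610 kg, m_f = 48,610 − 38,300 = 10,310 kg; Δv = 254×9.8×ln(4.715) = 2489.2×1.5507 ≈ 3860 m/s.
Total Δv = 5068 + 5604 + 3860 = 14532 m/s.

Δv ≈ 14500 m/s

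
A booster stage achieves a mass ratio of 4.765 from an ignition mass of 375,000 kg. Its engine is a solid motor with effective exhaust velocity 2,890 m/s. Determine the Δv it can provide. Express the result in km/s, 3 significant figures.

Δv ≈ 4.51 km/s

By the Tsiolkovsky rocket equation, Δv = v_e · ln(4.765) = 2890.0 × 1.5613 ≈ 4512.1 m/s.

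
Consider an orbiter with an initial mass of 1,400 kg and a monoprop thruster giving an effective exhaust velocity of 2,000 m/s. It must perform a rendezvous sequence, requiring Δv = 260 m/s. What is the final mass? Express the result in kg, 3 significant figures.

final mass ≈ 1230 kg

m₀/m_f = exp(Δv / v_e) = exp(260 / 2000.0) = exp(0.1300) = 1.1388.
m_f = m₀ / 1.1388 = 1,400 / 1.1388 = 1,229.36 kg.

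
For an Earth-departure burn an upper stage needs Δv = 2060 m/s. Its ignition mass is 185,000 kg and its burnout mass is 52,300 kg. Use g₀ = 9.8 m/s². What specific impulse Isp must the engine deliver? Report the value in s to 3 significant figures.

ln(m₀/m_f) = ln(185000/52300) = ln(3.537) = 1.2634.
v_e = Δv / ln(m₀/m_f) = 2060 / 1.2634 = 1630.6 m/s.
Isp = v_e / g₀ = 1630.6 / 9.8 = 166.4 s.

Isp ≈ 166 s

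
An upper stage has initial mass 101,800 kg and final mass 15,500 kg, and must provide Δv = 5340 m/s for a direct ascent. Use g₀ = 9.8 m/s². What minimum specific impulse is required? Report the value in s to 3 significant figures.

ln(m₀/m_f) = ln(101800/15500) = ln(6.568) = 1.8822.
Using Δv = v_e ln(m₀/m_f): v_e = Δv / ln(m₀/m_f) = 5340 / 1.8822 = 2837.2 m/s.
Isp = v_e / g₀ = 2837.2 / 9.8 = 289.5 s.

Isp ≈ 290 s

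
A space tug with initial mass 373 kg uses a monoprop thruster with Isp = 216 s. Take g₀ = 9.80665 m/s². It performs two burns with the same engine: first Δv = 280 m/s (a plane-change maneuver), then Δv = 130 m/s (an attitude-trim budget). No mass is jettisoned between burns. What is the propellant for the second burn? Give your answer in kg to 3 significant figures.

propellant for the second burn ≈ 19.5 kg

v_e = Isp · g₀ = 216 × 9.80665 = 2118.2 m/s.
After the first burn: m = 373 × exp(−280/2118.2) = 373 × 0.87618 = 326.815 kg.
After the second burn: m = 326.815 × exp(−130/2118.2) = 326.815 × 0.94047 = 307.36 kg.
Second-burn propellant = 326.815 − 307.36 = 19.455 kg.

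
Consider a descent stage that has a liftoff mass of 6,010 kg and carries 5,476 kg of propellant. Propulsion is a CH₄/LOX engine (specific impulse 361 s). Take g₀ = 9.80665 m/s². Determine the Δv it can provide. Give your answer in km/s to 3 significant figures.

v_e = Isp · g₀ = 361 × 9.80665 = 3540.2 m/s.
m_f = m₀ − m_prop = 6,010 − 5,476 = 534 kg.
Using Δv = v_e ln(m₀/m_f): Δv = v_e · ln(m₀/m_f) = 3540.2 × ln(11.25) = 3540.2 × 2.4208 ≈ 8570.1 m/s.

Δv ≈ 8.57 km/s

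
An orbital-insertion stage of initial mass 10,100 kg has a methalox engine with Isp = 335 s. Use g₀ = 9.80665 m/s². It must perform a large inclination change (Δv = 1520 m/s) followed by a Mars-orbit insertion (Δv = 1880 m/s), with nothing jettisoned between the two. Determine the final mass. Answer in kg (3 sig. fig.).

final mass ≈ 3590 kg

v_e = Isp · g₀ = 335 × 9.80665 = 3285.2 m/s.
After the first burn: m = 10100 × exp(−1520/3285.2) = 10100 × 0.62960 = 6,358.96 kg.
After the second burn: m = 6,358.96 × exp(−1880/3285.2) = 6,358.96 × 0.56425 = 3,588.04 kg.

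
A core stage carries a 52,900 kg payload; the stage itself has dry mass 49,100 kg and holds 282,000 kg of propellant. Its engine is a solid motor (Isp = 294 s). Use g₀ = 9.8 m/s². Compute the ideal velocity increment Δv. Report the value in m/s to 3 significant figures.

Δv ≈ 3820 m/s

v_e = Isp · g₀ = 294 × 9.8 = 2881.2 m/s.
m₀ = payload + dry + propellant = 52,900 + 49,100 + 282,000 = 384,000 kg.
m_f = payload + dry = 52,900 + 49,100 = 102,000 kg.
From the ideal rocket equation, Δv = v_e · ln(m₀/m_f) = 2881.2 × ln(3.765) = 2881.2 × 1.3257 ≈ 3819.5 m/s.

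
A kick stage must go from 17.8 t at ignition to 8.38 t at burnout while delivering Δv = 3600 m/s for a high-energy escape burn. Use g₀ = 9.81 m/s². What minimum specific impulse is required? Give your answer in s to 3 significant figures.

ln(m₀/m_f) = ln(17800/8380) = ln(2.124) = 0.7534.
v_e = Δv / ln(m₀/m_f) = 3600 / 0.7534 = 4778.7 m/s.
Isp = v_e / g₀ = 4778.7 / 9.81 = 487.1 s.

Isp ≈ 487 s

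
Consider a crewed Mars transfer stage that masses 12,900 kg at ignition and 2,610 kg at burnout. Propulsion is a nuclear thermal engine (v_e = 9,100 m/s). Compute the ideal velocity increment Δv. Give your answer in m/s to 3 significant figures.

Δv ≈ 14500 m/s

Δv = v_e · ln(m₀/m_f) = 9100.0 × ln(4.943) = 9100.0 × 1.5979 ≈ 14540.7 m/s.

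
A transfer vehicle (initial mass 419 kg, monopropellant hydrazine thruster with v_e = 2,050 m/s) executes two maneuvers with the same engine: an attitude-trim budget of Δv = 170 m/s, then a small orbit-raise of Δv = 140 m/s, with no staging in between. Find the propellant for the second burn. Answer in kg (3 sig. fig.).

After the first burn: m = 419 × exp(−170/2050.0) = 419 × 0.92042 = 385.656 kg.
After the second burn: m = 385.656 × exp(−140/2050.0) = 385.656 × 0.93399 = 360.199 kg.
Second-burn propellant = 385.656 − 360.199 = 25.457 kg.

propellant for the second burn ≈ 25.5 kg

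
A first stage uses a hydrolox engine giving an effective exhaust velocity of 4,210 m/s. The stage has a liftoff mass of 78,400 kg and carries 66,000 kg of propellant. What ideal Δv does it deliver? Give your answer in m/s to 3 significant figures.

m_f = m₀ − m_prop = 78,400 − 66,000 = 12,400 kg.
From the ideal rocket equation, Δv = v_e · ln(m₀/m_f) = 4210.0 × ln(6.323) = 4210.0 × 1.8441 ≈ 7763.8 m/s.

Δv ≈ 7760 m/s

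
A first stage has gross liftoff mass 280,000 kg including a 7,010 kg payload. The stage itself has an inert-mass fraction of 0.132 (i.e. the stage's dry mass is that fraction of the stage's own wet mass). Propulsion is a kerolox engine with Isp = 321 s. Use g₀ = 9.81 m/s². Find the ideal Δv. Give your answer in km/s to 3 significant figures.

Stage wet mass = m₀ − payload = 280,000 − 7,010 = 272,990 kg.
Stage dry mass = ε × stage wet mass = 0.132 × 272,990 = 36,034.7 kg.
Burnout mass m_f = stage dry + payload = 36,034.7 + 7,010 = 43,044.7 kg.
v_e = Isp · g₀ = 321 × 9.81 = 3149.0 m/s.
Rocket equation: Δv = v_e · ln(280,000/43,044.7) = 3149.0 × ln(6.505) = 3149.0 × 1.8726 ≈ 5897 m/s.

Δv ≈ 5.90 km/s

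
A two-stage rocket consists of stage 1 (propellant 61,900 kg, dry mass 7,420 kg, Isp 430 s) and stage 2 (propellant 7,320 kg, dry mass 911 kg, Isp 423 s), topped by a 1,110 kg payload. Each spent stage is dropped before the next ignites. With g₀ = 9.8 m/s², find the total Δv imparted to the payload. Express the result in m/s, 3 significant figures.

Ignition mass of stage 1 = 61,900+7,420 + 7,320+911 + 1,110 = 78,661 kg.
Stage 1: m₀ = 78,661 kg, m_f = 78,661 − 61,900 = 16,761 kg; Δv = 430×9.8×ln(4.693) = 4214.0×1.5461 ≈ 6515 m/s.
Stage 2: m₀ = 9,341 kg, m_f = 9,341 − 7,320 = 2,021 kg; Δv = 423×9.8×ln(4.622) = 4145.4×1.5308 ≈ 6346 m/s.
Total Δv = 6515 + 6346 = 12861 m/s.

Δv ≈ 12900 m/s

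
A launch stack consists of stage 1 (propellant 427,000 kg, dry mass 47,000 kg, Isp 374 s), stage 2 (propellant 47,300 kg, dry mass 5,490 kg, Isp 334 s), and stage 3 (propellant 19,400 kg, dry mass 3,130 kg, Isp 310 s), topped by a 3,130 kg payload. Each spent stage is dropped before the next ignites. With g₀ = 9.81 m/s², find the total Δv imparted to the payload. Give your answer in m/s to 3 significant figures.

Δv ≈ 12800 m/s

Ignition mass of stage 1 = 427,000+47,000 + 47,300+5,490 + 19,400+3,130 + 3,130 = 552,450 kg.
Stage 1: m₀ = 552,450 kg, m_f = 552,450 − 427,000 = 125,450 kg; Δv = 374×9.81×ln(4.404) = 3668.9×1.4825 ≈ 5439 m/s.
Stage 2: m₀ = 78,450 kg, m_f = 78,450 − 47,300 = 31,150 kg; Δv = 334×9.81×ln(2.518) = 3276.5×0.9236 ≈ 3026 m/s.
Stage 3: m₀ = 25,660 kg, m_f = 25,660 − 19,400 = 6,260 kg; Δv = 310×9.81×ln(4.099) = 3041.1×1.4108 ≈ 4290 m/s.
Total Δv = 5439 + 3026 + 4290 = 12755 m/s.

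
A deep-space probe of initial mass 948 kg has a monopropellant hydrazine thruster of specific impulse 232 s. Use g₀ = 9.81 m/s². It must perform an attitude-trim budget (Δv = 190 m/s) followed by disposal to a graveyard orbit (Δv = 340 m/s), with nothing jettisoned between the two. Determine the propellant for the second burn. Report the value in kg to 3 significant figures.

propellant for the second burn ≈ 121 kg

v_e = Isp · g₀ = 232 × 9.81 = 2275.9 m/s.
After the first burn: m = 948 × exp(−190/2275.9) = 948 × 0.91991 = 872.075 kg.
After the second burn: m = 872.075 × exp(−340/2275.9) = 872.075 × 0.86123 = 751.057 kg.
Second-burn propellant = 872.075 − 751.057 = 121.018 kg.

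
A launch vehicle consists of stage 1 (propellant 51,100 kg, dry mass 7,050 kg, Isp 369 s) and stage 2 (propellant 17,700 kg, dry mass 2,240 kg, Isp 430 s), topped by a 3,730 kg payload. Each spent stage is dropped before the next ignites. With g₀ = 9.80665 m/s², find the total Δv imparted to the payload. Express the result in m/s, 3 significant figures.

Ignition mass of stage 1 = 51,100+7,050 + 17,700+2,240 + 3,730 = 81,820 kg.
Stage 1: m₀ = 81,820 kg, m_f = 81,820 − 51,100 = 30,720 kg; Δv = 369×9.80665×ln(2.663) = 3618.7×0.9796 ≈ 3545 m/s.
Stage 2: m₀ = 23,670 kg, m_f = 23,670 − 17,700 = 5,970 kg; Δv = 430×9.80665×ln(3.965) = 4216.9×1.3775 ≈ 5809 m/s.
Total Δv = 3545 + 5809 = 9354 m/s.

Δv ≈ 9350 m/s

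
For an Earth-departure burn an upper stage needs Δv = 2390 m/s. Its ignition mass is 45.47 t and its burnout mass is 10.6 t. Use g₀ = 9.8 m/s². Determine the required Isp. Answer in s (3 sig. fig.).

Isp ≈ 167 s

ln(m₀/m_f) = ln(45470/10600) = ln(4.29) = 1.4562.
Rocket equation: v_e = Δv / ln(m₀/m_f) = 2390 / 1.4562 = 1641.3 m/s.
Isp = v_e / g₀ = 1641.3 / 9.8 = 167.5 s.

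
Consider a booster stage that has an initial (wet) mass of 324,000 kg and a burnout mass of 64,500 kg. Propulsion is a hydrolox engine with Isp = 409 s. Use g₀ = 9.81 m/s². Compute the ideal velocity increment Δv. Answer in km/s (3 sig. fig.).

Δv ≈ 6.48 km/s

v_e = Isp · g₀ = 409 × 9.81 = 4012.3 m/s.
Δv = v_e · ln(m₀/m_f) = 4012.3 × ln(5.023) = 4012.3 × 1.6141 ≈ 6476.2 m/s.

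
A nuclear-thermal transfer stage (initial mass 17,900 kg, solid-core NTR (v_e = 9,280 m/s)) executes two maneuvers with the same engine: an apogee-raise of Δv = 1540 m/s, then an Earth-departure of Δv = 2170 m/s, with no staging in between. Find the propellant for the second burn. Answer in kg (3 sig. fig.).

After the first burn: m = 17900 × exp(−1540/9280.0) = 17900 × 0.84709 = 15,162.9 kg.
After the second burn: m = 15,162.9 × exp(−2170/9280.0) = 15,162.9 × 0.79149 = 12,001.3 kg.
Second-burn propellant = 15,162.9 − 12,001.3 = 3,161.6 kg.

propellant for the second burn ≈ 3160 kg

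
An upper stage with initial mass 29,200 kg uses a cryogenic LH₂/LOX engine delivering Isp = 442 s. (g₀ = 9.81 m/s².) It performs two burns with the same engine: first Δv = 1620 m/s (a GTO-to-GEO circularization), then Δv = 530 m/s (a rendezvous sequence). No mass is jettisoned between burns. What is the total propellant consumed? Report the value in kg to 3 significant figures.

v_e = Isp · g₀ = 442 × 9.81 = 4336.0 m/s.
After the first burn: m = 29200 × exp(−1620/4336.0) = 29200 × 0.68824 = 20,096.6 kg.
After the second burn: m = 20,096.6 × exp(−530/4336.0) = 20,096.6 × 0.88494 = 17,784.3 kg.
Total propellant = m₀ − m_final = 29200 − 17,784.3 = 11,415.7 kg.

total propellant consumed ≈ 11400 kg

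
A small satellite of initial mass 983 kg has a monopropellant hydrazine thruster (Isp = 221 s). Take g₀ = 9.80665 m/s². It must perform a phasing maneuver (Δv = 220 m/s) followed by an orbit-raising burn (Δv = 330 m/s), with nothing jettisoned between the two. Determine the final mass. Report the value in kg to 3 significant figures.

v_e = Isp · g₀ = 221 × 9.80665 = 2167.3 m/s.
After the first burn: m = 983 × exp(−220/2167.3) = 983 × 0.90347 = 888.111 kg.
After the second burn: m = 888.111 × exp(−330/2167.3) = 888.111 × 0.85876 = 762.674 kg.

final mass ≈ 763 kg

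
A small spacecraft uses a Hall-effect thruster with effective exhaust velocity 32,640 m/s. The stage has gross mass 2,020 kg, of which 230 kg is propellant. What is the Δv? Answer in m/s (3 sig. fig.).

Δv ≈ 3950 m/s

m_f = m₀ − m_prop = 2,020 − 230 = 1,790 kg.
Δv = v_e · ln(m₀/m_f) = 32640.0 × ln(1.128) = 32640.0 × 0.1209 ≈ 3945.6 m/s.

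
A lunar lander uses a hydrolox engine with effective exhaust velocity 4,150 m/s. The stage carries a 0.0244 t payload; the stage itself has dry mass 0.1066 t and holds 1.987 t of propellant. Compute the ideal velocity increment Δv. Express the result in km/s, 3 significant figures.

Δv ≈ 11.5 km/s

m₀ = payload + dry + propellant = 0.0244 + 0.1066 + 1.987 = 2.118 t.
m_f = payload + dry = 0.0244 + 0.1066 = 0.131 t.
Using Δv = v_e ln(m₀/m_f): Δv = v_e · ln(m₀/m_f) = 4150.0 × ln(16.17) = 4150.0 × 2.7830 ≈ 11549.6 m/s.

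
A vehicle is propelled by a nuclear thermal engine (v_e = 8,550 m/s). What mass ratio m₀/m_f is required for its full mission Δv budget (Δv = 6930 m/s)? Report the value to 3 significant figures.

mass ratio ≈ 2.25

Using Δv = v_e ln(m₀/m_f): m₀/m_f = exp(Δv / v_e) = exp(6930 / 8550.0) = exp(0.8105) = 2.2491.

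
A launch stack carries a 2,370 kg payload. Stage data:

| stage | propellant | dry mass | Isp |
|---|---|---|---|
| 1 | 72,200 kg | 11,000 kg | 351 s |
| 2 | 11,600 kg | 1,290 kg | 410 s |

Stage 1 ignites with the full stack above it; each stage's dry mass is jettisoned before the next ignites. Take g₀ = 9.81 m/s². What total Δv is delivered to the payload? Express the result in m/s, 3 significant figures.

Ignition mass of stage 1 = 72,200+11,000 + 11,600+1,290 + 2,370 = 98,460 kg.
Stage 1: m₀ = 98,460 kg, m_f = 98,460 − 72,200 = 26,260 kg; Δv = 351×9.81×ln(3.749) = 3443.3×1.3216 ≈ 4551 m/s.
Stage 2: m₀ = 15,260 kg, m_f = 15,260 − 11,600 = 3,660 kg; Δv = 410×9.81×ln(4.169) = 4022.1×1.4278 ≈ 5743 m/s.
Total Δv = 4551 + 5743 = 10294 m/s.

Δv ≈ 10300 m/s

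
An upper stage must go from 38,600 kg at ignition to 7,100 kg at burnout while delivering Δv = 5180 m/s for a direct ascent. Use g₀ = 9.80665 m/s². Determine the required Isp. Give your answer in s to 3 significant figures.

ln(m₀/m_f) = ln(38600/7100) = ln(5.437) = 1.6932.
Using Δv = v_e ln(m₀/m_f): v_e = Δv / ln(m₀/m_f) = 5180 / 1.6932 = 3059.4 m/s.
Isp = v_e / g₀ = 3059.4 / 9.80665 = 312.0 s.

Isp ≈ 312 s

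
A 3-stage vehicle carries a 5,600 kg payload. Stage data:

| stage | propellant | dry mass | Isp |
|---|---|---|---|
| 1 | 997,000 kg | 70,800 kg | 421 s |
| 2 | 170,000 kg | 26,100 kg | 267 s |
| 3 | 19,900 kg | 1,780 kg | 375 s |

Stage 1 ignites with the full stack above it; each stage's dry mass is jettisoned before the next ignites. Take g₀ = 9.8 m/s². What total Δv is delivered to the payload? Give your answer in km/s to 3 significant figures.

Δv ≈ 14.7 km/s

Ignition mass of stage 1 = 997,000+70,800 + 170,000+26,100 + 19,900+1,780 + 5,600 = 1,291,180 kg.
Stage 1: m₀ = 1,291,180 kg, m_f = 1,291,180 − 997,000 = 294,180 kg; Δv = 421×9.8×ln(4.389) = 4125.8×1.4791 ≈ 6103 m/s.
Stage 2: m₀ = 223,380 kg, m_f = 223,380 − 170,000 = 53,380 kg; Δv = 267×9.8×ln(4.185) = 2616.6×1.4314 ≈ 3746 m/s.
Stage 3: m₀ = 27,280 kg, m_f = 27,280 − 19,900 = 7,380 kg; Δv = 375×9.8×ln(3.696) = 3675.0×1.3074 ≈ 4805 m/s.
Total Δv = 6103 + 3746 + 4805 = 14654 m/s.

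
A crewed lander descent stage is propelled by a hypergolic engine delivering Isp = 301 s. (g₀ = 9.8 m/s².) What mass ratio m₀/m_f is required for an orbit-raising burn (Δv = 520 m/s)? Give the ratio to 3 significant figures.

v_e = Isp · g₀ = 301 × 9.8 = 2949.8 m/s.
m₀/m_f = exp(Δv / v_e) = exp(520 / 2949.8) = exp(0.1763) = 1.1928.

mass ratio ≈ 1.19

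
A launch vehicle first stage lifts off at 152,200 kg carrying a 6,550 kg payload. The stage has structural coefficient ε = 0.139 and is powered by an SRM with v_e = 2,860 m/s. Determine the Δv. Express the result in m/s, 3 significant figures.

Δv ≈ 4970 m/s

Stage wet mass = m₀ − payload = 152,200 − 6,550 = 145,650 kg.
Stage dry mass = ε × stage wet mass = 0.139 × 145,650 = 20,245.4 kg.
Burnout mass m_f = stage dry + payload = 20,245.4 + 6,550 = 26,795.4 kg.
From the ideal rocket equation, Δv = v_e · ln(152,200/26,795.4) = 2860.0 × ln(5.68) = 2860.0 × 1.7370 ≈ 4968 m/s.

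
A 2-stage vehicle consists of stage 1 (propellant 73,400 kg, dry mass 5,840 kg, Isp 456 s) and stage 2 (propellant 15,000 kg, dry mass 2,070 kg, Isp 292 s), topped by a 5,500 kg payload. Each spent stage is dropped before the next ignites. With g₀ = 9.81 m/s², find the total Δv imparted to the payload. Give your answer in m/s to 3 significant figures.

Ignition mass of stage 1 = 73,400+5,840 + 15,000+2,070 + 5,500 = 101,810 kg.
Stage 1: m₀ = 101,810 kg, m_f = 101,810 − 73,400 = 28,410 kg; Δv = 456×9.81×ln(3.584) = 4473.4×1.2764 ≈ 5710 m/s.
Stage 2: m₀ = 22,570 kg, m_f = 22,570 − 15,000 = 7,570 kg; Δv = 292×9.81×ln(2.982) = 2864.5×1.0924 ≈ 3129 m/s.
Total Δv = 5710 + 3129 = 8839 m/s.

Δv ≈ 8840 m/s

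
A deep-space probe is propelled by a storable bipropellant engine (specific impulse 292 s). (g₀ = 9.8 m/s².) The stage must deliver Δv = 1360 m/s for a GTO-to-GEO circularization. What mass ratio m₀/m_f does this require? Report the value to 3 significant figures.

v_e = Isp · g₀ = 292 × 9.8 = 2861.6 m/s.
m₀/m_f = exp(Δv / v_e) = exp(1360 / 2861.6) = exp(0.4753) = 1.6084.

mass ratio ≈ 1.61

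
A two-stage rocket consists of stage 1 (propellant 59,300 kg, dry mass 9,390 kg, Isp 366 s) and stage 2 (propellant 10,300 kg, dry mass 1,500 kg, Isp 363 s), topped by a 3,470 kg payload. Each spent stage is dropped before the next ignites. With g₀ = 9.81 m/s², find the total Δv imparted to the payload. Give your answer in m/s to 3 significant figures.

Δv ≈ 8400 m/s

Ignition mass of stage 1 = 59,300+9,390 + 10,300+1,500 + 3,470 = 83,960 kg.
Stage 1: m₀ = 83,960 kg, m_f = 83,960 − 59,300 = 24,660 kg; Δv = 366×9.81×ln(3.405) = 3590.5×1.2252 ≈ 4399 m/s.
Stage 2: m₀ = 15,270 kg, m_f = 15,270 − 10,300 = 4,970 kg; Δv = 363×9.81×ln(3.072) = 3561.0×1.1225 ≈ 3997 m/s.
Total Δv = 4399 + 3997 = 8396 m/s.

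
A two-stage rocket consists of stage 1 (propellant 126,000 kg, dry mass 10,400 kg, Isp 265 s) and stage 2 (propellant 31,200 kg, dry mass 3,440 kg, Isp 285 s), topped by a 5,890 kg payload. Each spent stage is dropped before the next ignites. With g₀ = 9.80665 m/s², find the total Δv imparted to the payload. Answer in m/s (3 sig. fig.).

Δv ≈ 7340 m/s

Ignition mass of stage 1 = 126,000+10,400 + 31,200+3,440 + 5,890 = 176,930 kg.
Stage 1: m₀ = 176,930 kg, m_f = 176,930 − 126,000 = 50,930 kg; Δv = 265×9.80665×ln(3.474) = 2598.8×1.2453 ≈ 3236 m/s.
Stage 2: m₀ = 40,530 kg, m_f = 40,530 − 31,200 = 9,330 kg; Δv = 285×9.80665×ln(4.344) = 2794.9×1.4688 ≈ 4105 m/s.
Total Δv = 3236 + 4105 = 7341 m/s.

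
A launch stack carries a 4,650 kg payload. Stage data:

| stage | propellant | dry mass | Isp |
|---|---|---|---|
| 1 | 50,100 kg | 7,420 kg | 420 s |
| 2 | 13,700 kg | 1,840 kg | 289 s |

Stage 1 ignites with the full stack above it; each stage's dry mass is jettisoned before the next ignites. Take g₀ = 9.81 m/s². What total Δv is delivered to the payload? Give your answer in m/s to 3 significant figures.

Ignition mass of stage 1 = 50,100+7,420 + 13,700+1,840 + 4,650 = 77,710 kg.
Stage 1: m₀ = 77,710 kg, m_f = 77,710 − 50,100 = 27,610 kg; Δv = 420×9.81×ln(2.815) = 4120.2×1.0348 ≈ 4264 m/s.
Stage 2: m₀ = 20,190 kg, m_f = 20,190 − 13,700 = 6,490 kg; Δv = 289×9.81×ln(3.111) = 2835.1×1.1349 ≈ 3218 m/s.
Total Δv = 4264 + 3218 = 7482 m/s.

Δv ≈ 7480 m/s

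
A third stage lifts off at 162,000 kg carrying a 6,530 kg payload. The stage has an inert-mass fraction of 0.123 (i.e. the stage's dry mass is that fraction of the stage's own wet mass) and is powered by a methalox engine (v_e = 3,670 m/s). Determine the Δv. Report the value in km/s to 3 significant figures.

Stage wet mass = m₀ − payload = 162,000 − 6,530 = 155,470 kg.
Stage dry mass = ε × stage wet mass = 0.123 × 155,470 = 19,122.8 kg.
Burnout mass m_f = stage dry + payload = 19,122.8 + 6,530 = 25,652.8 kg.
Δv = v_e · ln(162,000/25,652.8) = 3670.0 × ln(6.315) = 3670.0 × 1.8429 ≈ 6764 m/s.

Δv ≈ 6.76 km/s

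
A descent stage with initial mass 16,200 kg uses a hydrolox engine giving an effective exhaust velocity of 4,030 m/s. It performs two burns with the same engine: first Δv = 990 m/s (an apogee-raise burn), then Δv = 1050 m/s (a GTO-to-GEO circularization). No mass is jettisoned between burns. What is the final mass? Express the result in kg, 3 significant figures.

final mass ≈ 9770 kg

After the first burn: m = 16200 × exp(−990/4030.0) = 16200 × 0.78219 = 12,671.5 kg.
After the second burn: m = 12,671.5 × exp(−1050/4030.0) = 12,671.5 × 0.77063 = 9,765.04 kg.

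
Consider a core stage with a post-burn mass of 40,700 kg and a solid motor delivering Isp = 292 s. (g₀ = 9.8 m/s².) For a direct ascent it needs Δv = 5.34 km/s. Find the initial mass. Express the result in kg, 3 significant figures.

v_e = Isp · g₀ = 292 × 9.8 = 2861.6 m/s.
Rocket equation: m₀/m_f = exp(Δv / v_e) = exp(5340 / 2861.6) = exp(1.8661) = 6.4630.
m₀ = m_f × 6.4630 = 40,700 × 6.4630 = 263,044 kg.

initial mass ≈ 263000 kg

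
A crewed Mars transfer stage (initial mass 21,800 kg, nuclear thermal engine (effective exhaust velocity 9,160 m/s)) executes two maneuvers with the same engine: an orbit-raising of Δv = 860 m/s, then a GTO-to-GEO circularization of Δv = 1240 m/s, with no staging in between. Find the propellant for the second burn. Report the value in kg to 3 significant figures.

After the first burn: m = 21800 × exp(−860/9160.0) = 21800 × 0.91039 = 19,846.5 kg.
After the second burn: m = 19,846.5 × exp(−1240/9160.0) = 19,846.5 × 0.87339 = 17,333.7 kg.
Second-burn propellant = 19,846.5 − 17,333.7 = 2,512.8 kg.

propellant for the second burn ≈ 2510 kg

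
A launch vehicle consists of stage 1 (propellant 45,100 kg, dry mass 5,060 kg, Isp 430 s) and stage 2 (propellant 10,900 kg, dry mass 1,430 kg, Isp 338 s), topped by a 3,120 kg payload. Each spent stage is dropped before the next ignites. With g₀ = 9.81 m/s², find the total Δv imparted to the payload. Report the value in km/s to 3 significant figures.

Δv ≈ 8.96 km/s

Ignition mass of stage 1 = 45,100+5,060 + 10,900+1,430 + 3,120 = 65,610 kg.
Stage 1: m₀ = 65,610 kg, m_f = 65,610 − 45,100 = 20,510 kg; Δv = 430×9.81×ln(3.199) = 4218.3×1.1628 ≈ 4905 m/s.
Stage 2: m₀ = 15,450 kg, m_f = 15,450 − 10,900 = 4,550 kg; Δv = 338×9.81×ln(3.396) = 3315.8×1.2225 ≈ 4053 m/s.
Total Δv = 4905 + 4053 = 8958 m/s.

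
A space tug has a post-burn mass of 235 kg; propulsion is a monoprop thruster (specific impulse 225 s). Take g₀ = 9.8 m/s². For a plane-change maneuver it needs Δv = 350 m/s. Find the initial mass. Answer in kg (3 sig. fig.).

v_e = Isp · g₀ = 225 × 9.8 = 2205.0 m/s.
Rocket equation: m₀/m_f = exp(Δv / v_e) = exp(350 / 2205.0) = exp(0.1587) = 1.1720.
m₀ = m_f × 1.1720 = 235 × 1.1720 = 275.42 kg.

initial mass ≈ 275 kg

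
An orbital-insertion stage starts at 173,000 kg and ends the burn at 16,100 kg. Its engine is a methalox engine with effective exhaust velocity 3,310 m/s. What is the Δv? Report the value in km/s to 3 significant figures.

Rocket equation: Δv = v_e · ln(m₀/m_f) = 3310.0 × ln(10.75) = 3310.0 × 2.3745 ≈ 7859.5 m/s.

Δv ≈ 7.86 km/s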